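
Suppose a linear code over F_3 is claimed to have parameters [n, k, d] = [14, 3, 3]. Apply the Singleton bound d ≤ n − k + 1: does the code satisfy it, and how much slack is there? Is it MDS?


Singleton RHS = n − k + 1 = 12, slack = 9, bound satisfied, not MDS.

Singleton bound: d ≤ n − k + 1.
Here n = 14, k = 3, so n − k + 1 = 12.
Given d = 3, check d ≤ 12: YES.
Slack = (n − k + 1) − d = 9.
The code is NOT MDS (slack = 9 > 0).
Description: the claimed parameters are [14, 3, 3]_3; such a code would be non-MDS.


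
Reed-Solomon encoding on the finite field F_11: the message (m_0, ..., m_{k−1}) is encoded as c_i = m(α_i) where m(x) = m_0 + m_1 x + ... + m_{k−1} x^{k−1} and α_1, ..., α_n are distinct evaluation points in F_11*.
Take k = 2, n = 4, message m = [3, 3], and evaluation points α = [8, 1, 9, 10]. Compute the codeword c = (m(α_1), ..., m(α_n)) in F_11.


c = [5, 6, 8, 0]

Message polynomial: m(x) = 3 + 3·x (mod 11).
For each evaluation point α_i, compute m(α_i) mod 11:
  α_1 = 8: Horner steps 3 → 5, so m(8) = 5.
  α_2 = 1: Horner steps 3 → 6, so m(1) = 6.
  α_3 = 9: Horner steps 3 → 8, so m(9) = 8.
  α_4 = 10: Horner steps 3 → 0, so m(10) = 0.
Codeword c = [5, 6, 8, 0] ∈ F_11^4.


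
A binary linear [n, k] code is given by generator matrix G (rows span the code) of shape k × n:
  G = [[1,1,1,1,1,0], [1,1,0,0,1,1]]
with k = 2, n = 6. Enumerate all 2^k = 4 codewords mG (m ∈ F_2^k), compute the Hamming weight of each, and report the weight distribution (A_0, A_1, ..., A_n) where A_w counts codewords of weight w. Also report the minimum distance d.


Weight distribution: A_0 = 1, A_3 = 1, A_4 = 1, A_5 = 1. Minimum distance d = 3.

Enumerate all 2^2 = 4 messages m ∈ F_2^2.
For each, compute codeword c = mG in F_2^6, then tally its weight.
  m = 00 → c = 000000, weight = 0.
  m = 10 → c = 111110, weight = 5.
  m = 01 → c = 110011, weight = 4.
  m = 11 → c = 001101, weight = 3.
Tally weights:
  weight 0: 1 codewords.
  weight 3: 1 codewords.
  weight 4: 1 codewords.
  weight 5: 1 codewords.
Minimum distance d = smallest w > 0 with A_w > 0 = 3.
Sanity: Σ A_w = 4 = 2^2 = 4 ✓.


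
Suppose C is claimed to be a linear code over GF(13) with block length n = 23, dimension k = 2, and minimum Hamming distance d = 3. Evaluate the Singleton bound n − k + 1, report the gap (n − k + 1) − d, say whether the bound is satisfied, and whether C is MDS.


Singleton RHS = n − k + 1 = 22, slack = 19, bound satisfied, not MDS.

Singleton bound: d ≤ n − k + 1.
Here n = 23, k = 2, so n − k + 1 = 22.
Given d = 3, check d ≤ 22: YES.
Slack = (n − k + 1) − d = 19.
The code is NOT MDS (slack = 19 > 0).
Description: the claimed parameters are [23, 2, 3]_13; such a code would be non-MDS.


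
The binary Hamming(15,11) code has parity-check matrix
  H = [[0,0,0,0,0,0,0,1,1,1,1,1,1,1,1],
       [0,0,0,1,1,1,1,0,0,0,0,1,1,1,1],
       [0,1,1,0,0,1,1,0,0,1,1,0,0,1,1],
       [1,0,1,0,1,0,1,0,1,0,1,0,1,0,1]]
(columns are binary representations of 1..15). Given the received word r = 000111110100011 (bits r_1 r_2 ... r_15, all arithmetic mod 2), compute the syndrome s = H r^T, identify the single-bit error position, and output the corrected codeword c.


s = (0, 0, 1, 1)^T, error position = 3, corrected codeword c = 001111110100011

Compute s = H r^T mod 2 one row at a time:
  s_1 = 1 + 0 + 1 + 0 + 0 + 0 + 1 + 1 = 4 ≡ 0 (mod 2).
  s_2 = 1 + 1 + 1 + 1 + 0 + 0 + 1 + 1 = 6 ≡ 0 (mod 2).
  s_3 = 0 + 0 + 1 + 1 + 1 + 0 + 1 + 1 = 5 ≡ 1 (mod 2).
  s_4 = 0 + 0 + 1 + 1 + 0 + 0 + 0 + 1 = 3 ≡ 1 (mod 2).
s = (0, 0, 1, 1)^T — this equals column 3 of H (binary 0011), so error is at position 3.
Correct: flip bit 3 of r = 000111110100011 to get c = 001111110100011.


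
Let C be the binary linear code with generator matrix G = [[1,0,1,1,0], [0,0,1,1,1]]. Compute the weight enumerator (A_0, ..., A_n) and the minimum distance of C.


Weight distribution: A_0 = 1, A_2 = 1, A_3 = 2. Minimum distance d = 2.

Enumerate all 2^2 = 4 messages m ∈ F_2^2.
For each, compute codeword c = mG in F_2^5, then tally its weight.
  m = 00 → c = 00000, weight = 0.
  m = 10 → c = 10110, weight = 3.
  m = 01 → c = 00111, weight = 3.
  m = 11 → c = 10001, weight = 2.
Tally weights:
  weight 0: 1 codewords.
  weight 2: 1 codewords.
  weight 3: 2 codewords.
Minimum distance d = smallest w > 0 with A_w > 0 = 2.
Sanity: Σ A_w = 4 = 2^2 = 4 ✓.


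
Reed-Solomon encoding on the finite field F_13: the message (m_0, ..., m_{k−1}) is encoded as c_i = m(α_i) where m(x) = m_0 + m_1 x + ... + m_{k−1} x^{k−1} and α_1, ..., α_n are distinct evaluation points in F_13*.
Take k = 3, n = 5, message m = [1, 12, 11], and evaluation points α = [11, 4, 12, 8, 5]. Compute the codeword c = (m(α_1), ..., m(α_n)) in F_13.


c = [8, 4, 0, 8, 11]

Message polynomial: m(x) = 1 + 12·x + 11·x^2 (mod 13).
For each evaluation point α_i, compute m(α_i) mod 13:
  α_1 = 11: Horner steps 11 → 3 → 8, so m(11) = 8.
  α_2 = 4: Horner steps 11 → 4 → 4, so m(4) = 4.
  α_3 = 12: Horner steps 11 → 1 → 0, so m(12) = 0.
  α_4 = 8: Horner steps 11 → 9 → 8, so m(8) = 8.
  α_5 = 5: Horner steps 11 → 2 → 11, so m(5) = 11.
Codeword c = [8, 4, 0, 8, 11] ∈ F_13^5.


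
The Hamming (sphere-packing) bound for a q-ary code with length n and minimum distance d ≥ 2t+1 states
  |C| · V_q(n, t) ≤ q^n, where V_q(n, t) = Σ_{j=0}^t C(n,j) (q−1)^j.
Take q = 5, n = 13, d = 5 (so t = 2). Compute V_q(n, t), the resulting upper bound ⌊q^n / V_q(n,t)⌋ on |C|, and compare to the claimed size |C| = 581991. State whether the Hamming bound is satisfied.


V_q(n, t) = 1301, q^n = 1220703125, Hamming bound = 938280, |C| = 581991 ≤ bound (satisfied).

Step 1: Compute V_q(n, t) = Σ_{j=0}^2 C(n, j) (q−1)^j.
  j = 0: C(13,0)·(4)^0 = 1·1 = 1.
  j = 1: C(13,1)·(4)^1 = 13·4 = 52.
  j = 2: C(13,2)·(4)^2 = 78·16 = 1248.
  V_q(n, t) = 1 + 52 + 1248 = 1301.
Step 2: q^n = 5^13 = 1220703125.
Step 3: Hamming bound ⌊q^n / V_q(n,t)⌋ = ⌊1220703125/1301⌋ = 938280.
Step 4: Compare |C| = 581991 to 938280: satisfied.
The claimed |C| lies below the Hamming bound.


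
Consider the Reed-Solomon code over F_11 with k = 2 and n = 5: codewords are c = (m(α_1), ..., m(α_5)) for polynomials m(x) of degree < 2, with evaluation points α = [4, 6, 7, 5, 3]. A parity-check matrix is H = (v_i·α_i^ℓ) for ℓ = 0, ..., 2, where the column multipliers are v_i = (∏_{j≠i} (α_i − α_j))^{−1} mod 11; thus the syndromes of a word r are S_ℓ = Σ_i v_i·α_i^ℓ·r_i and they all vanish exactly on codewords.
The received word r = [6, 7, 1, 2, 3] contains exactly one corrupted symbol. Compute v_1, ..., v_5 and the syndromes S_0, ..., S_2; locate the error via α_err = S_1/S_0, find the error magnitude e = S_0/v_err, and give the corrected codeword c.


S = (4, 5, 9), error at position 1, error magnitude e = 9, c = [8, 7, 1, 2, 3].

Step 1: column multipliers v_i = (∏_{j≠i}(α_i − α_j))^{−1} mod 11.
  i = 1 (α = 4): (4−6)(4−7)(4−5)(4−3) = (−2)·(−3)·(−1)·1 = −6 ≡ 5, so v_1 = 5^{−1} = 9 (mod 11).
  i = 2 (α = 6): (6−4)(6−7)(6−5)(6−3) = 2·(−1)·1·3 = −6 ≡ 5, so v_2 = 5^{−1} = 9 (mod 11).
  i = 3 (α = 7): (7−4)(7−6)(7−5)(7−3) = 3·1·2·4 = 24 ≡ 2, so v_3 = 2^{−1} = 6 (mod 11).
  i = 4 (α = 5): (5−4)(5−6)(5−7)(5−3) = 1·(−1)·(−2)·2 = 4 ≡ 4, so v_4 = 4^{−1} = 3 (mod 11).
  i = 5 (α = 3): (3−4)(3−6)(3−7)(3−5) = (−1)·(−3)·(−4)·(−2) = 24 ≡ 2, so v_5 = 2^{−1} = 6 (mod 11).
  v = [9, 9, 6, 3, 6].
Step 2: syndromes of r = [6, 7, 1, 2, 3] (all sums mod 11).
  S_0 = Σ v_i r_i = 9·6 + 9·7 + 6·1 + 3·2 + 6·3 = 147 ≡ 4.
  S_1 = Σ v_i α_i r_i = 9·4·6 + 9·6·7 + 6·7·1 + 3·5·2 + 6·3·3 = 720 ≡ 5.
  α_i^2 mod 11 = [5, 3, 5, 3, 9].
  S_2 = Σ v_i α_i^2 r_i = 9·5·6 + 9·3·7 + 6·5·1 + 3·3·2 + 6·9·3 = 669 ≡ 9.
  S = (4, 5, 9) ≠ 0, so r is not a codeword (an error is present).
Step 3: locate the error. For a single error e at position i, S_ℓ = v_i·e·α_i^ℓ, so α_err = S_1/S_0.
  S_0^{−1} = 4^{−1} = 3 (mod 11), so α_err = 5·3 = 15 ≡ 4 = α_1. Error position i = 1.
  Consistency check: S_2/S_1 = 9·9 = 81 ≡ 4 = α_err ✓ (single-error assumption holds).
Step 4: error magnitude e = S_0/v_1 = S_0·∏_{j≠1}(α_1 − α_j) = 4·5 = 20 ≡ 9 (mod 11).
Step 5: correct position 1: c_1 = r_1 − e = 6 − 9 ≡ 8 (mod 11). Hence c = [8, 7, 1, 2, 3].
  Check: interpolating c through the α_i gives m(x) = 10 + 5·x (degree < 2) with m(α_i) = c_i for every i, so c is indeed a codeword.


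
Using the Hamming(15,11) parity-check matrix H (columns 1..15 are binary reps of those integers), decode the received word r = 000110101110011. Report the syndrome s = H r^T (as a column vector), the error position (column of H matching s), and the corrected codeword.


s = (1, 1, 1, 1)^T, error position = 15, corrected codeword c = 000110101110010

Compute s = H r^T mod 2 one row at a time:
  s_1 = 0 + 1 + 1 + 1 + 0 + 0 + 1 + 1 = 5 ≡ 1 (mod 2).
  s_2 = 1 + 1 + 0 + 1 + 0 + 0 + 1 + 1 = 5 ≡ 1 (mod 2).
  s_3 = 0 + 0 + 0 + 1 + 1 + 1 + 1 + 1 = 5 ≡ 1 (mod 2).
  s_4 = 0 + 0 + 1 + 1 + 1 + 1 + 0 + 1 = 5 ≡ 1 (mod 2).
s = (1, 1, 1, 1)^T — this equals column 15 of H (binary 1111), so error is at position 15.
Correct: flip bit 15 of r = 000110101110011 to get c = 000110101110010.


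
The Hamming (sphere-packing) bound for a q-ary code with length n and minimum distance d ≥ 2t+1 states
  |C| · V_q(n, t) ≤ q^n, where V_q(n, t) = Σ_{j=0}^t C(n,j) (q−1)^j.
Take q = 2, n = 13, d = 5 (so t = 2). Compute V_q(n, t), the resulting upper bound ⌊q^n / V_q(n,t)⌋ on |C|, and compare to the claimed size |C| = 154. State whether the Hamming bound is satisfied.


V_q(n, t) = 92, q^n = 8192, Hamming bound = 89, |C| = 154 > bound (violated).

Step 1: Compute V_q(n, t) = Σ_{j=0}^2 C(n, j) (q−1)^j.
  j = 0: C(13,0)·(1)^0 = 1·1 = 1.
  j = 1: C(13,1)·(1)^1 = 13·1 = 13.
  j = 2: C(13,2)·(1)^2 = 78·1 = 78.
  V_q(n, t) = 1 + 13 + 78 = 92.
Step 2: q^n = 2^13 = 8192.
Step 3: Hamming bound ⌊q^n / V_q(n,t)⌋ = ⌊8192/92⌋ = 89.
Step 4: Compare |C| = 154 to 89: violated.
The claimed |C| lies above the Hamming bound, so no 2-ary code of length 13 with d ≥ 5 can have 154 codewords.


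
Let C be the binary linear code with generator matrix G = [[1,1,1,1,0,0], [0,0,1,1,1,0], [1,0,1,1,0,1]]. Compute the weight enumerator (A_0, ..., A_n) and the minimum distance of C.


Weight distribution: A_0 = 1, A_2 = 1, A_3 = 3, A_4 = 2, A_5 = 1. Minimum distance d = 2.

Enumerate all 2^3 = 8 messages m ∈ F_2^3.
For each, compute codeword c = mG in F_2^6, then tally its weight.
  m = 000 → c = 000000, weight = 0.
  m = 100 → c = 111100, weight = 4.
  m = 010 → c = 001110, weight = 3.
  m = 110 → c = 110010, weight = 3.
  m = 001 → c = 101101, weight = 4.
  m = 101 → c = 010001, weight = 2.
  m = 011 → c = 100011, weight = 3.
  m = 111 → c = 011111, weight = 5.
Tally weights:
  weight 0: 1 codewords.
  weight 2: 1 codewords.
  weight 3: 3 codewords.
  weight 4: 2 codewords.
  weight 5: 1 codewords.
Minimum distance d = smallest w > 0 with A_w > 0 = 2.
Sanity: Σ A_w = 8 = 2^3 = 8 ✓.


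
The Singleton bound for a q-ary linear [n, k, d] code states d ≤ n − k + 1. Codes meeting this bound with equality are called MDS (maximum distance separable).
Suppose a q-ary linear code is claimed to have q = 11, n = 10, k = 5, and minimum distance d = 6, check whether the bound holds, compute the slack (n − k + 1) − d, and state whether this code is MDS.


Singleton RHS = n − k + 1 = 6, slack = 0, bound satisfied, MDS.

Singleton bound: d ≤ n − k + 1.
Here n = 10, k = 5, so n − k + 1 = 6.
Given d = 6, check d ≤ 6: YES.
Slack = (n − k + 1) − d = 0.
The code is MDS (slack = 0).
Description: the claimed parameters are [10, 5, 6]_11; such a code would be MDS (meets Singleton bound).


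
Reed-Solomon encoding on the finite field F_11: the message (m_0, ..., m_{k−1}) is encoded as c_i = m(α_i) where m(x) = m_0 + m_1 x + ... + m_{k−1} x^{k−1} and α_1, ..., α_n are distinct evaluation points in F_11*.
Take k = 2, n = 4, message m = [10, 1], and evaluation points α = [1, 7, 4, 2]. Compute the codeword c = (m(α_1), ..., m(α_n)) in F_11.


c = [0, 6, 3, 1]

Message polynomial: m(x) = 10 + 1·x (mod 11).
For each evaluation point α_i, compute m(α_i) mod 11:
  α_1 = 1: Horner steps 1 → 0, so m(1) = 0.
  α_2 = 7: Horner steps 1 → 6, so m(7) = 6.
  α_3 = 4: Horner steps 1 → 3, so m(4) = 3.
  α_4 = 2: Horner steps 1 → 1, so m(2) = 1.
Codeword c = [0, 6, 3, 1] ∈ F_11^4.


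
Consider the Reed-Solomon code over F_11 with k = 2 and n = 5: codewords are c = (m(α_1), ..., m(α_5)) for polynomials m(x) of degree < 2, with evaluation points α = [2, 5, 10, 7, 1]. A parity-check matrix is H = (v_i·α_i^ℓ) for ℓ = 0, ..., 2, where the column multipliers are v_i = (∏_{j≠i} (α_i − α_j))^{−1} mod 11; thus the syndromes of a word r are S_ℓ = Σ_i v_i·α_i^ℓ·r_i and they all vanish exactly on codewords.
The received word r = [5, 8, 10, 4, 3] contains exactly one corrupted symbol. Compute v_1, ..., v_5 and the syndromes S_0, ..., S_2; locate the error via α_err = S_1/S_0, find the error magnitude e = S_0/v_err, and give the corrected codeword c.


S = (3, 4, 9), error at position 2, error magnitude e = 8, c = [5, 0, 10, 4, 3].

Step 1: column multipliers v_i = (∏_{j≠i}(α_i − α_j))^{−1} mod 11.
  i = 1 (α = 2): (2−5)(2−10)(2−7)(2−1) = (−3)·(−8)·(−5)·1 = −120 ≡ 1, so v_1 = 1^{−1} = 1 (mod 11).
  i = 2 (α = 5): (5−2)(5−10)(5−7)(5−1) = 3·(−5)·(−2)·4 = 120 ≡ 10, so v_2 = 10^{−1} = 10 (mod 11).
  i = 3 (α = 10): (10−2)(10−5)(10−7)(10−1) = 8·5·3·9 = 1080 ≡ 2, so v_3 = 2^{−1} = 6 (mod 11).
  i = 4 (α = 7): (7−2)(7−5)(7−10)(7−1) = 5·2·(−3)·6 = −180 ≡ 7, so v_4 = 7^{−1} = 8 (mod 11).
  i = 5 (α = 1): (1−2)(1−5)(1−10)(1−7) = (−1)·(−4)·(−9)·(−6) = 216 ≡ 7, so v_5 = 7^{−1} = 8 (mod 11).
  v = [1, 10, 6, 8, 8].
Step 2: syndromes of r = [5, 8, 10, 4, 3] (all sums mod 11).
  S_0 = Σ v_i r_i = 1·5 + 10·8 + 6·10 + 8·4 + 8·3 = 201 ≡ 3.
  S_1 = Σ v_i α_i r_i = 1·2·5 + 10·5·8 + 6·10·10 + 8·7·4 + 8·1·3 = 1258 ≡ 4.
  α_i^2 mod 11 = [4, 3, 1, 5, 1].
  S_2 = Σ v_i α_i^2 r_i = 1·4·5 + 10·3·8 + 6·1·10 + 8·5·4 + 8·1·3 = 504 ≡ 9.
  S = (3, 4, 9) ≠ 0, so r is not a codeword (an error is present).
Step 3: locate the error. For a single error e at position i, S_ℓ = v_i·e·α_i^ℓ, so α_err = S_1/S_0.
  S_0^{−1} = 3^{−1} = 4 (mod 11), so α_err = 4·4 = 16 ≡ 5 = α_2. Error position i = 2.
  Consistency check: S_2/S_1 = 9·3 = 27 ≡ 5 = α_err ✓ (single-error assumption holds).
Step 4: error magnitude e = S_0/v_2 = S_0·∏_{j≠2}(α_2 − α_j) = 3·10 = 30 ≡ 8 (mod 11).
Step 5: correct position 2: c_2 = r_2 − e = 8 − 8 ≡ 0 (mod 11). Hence c = [5, 0, 10, 4, 3].
  Check: interpolating c through the α_i gives m(x) = 1 + 2·x (degree < 2) with m(α_i) = c_i for every i, so c is indeed a codeword.


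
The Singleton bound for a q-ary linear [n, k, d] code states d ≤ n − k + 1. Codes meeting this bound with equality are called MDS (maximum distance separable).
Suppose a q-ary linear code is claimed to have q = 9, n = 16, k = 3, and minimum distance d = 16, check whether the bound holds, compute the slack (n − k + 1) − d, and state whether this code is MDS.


Singleton RHS = n − k + 1 = 14, slack = -2, bound violated (no such code; not MDS).

Singleton bound: d ≤ n − k + 1.
Here n = 16, k = 3, so n − k + 1 = 14.
Given d = 16, check d ≤ 14: NO.
Slack = (n − k + 1) − d = -2.
The slack is negative: d = 16 exceeds n − k + 1 = 14 by 2, so the Singleton bound is violated and no linear [16, 3, 16]_9 code can exist. In particular it is not MDS (MDS requires d = n − k + 1 exactly).
Description: the claimed parameters are [16, 3, 16]_9; such a code would be impossible (violates the Singleton bound).


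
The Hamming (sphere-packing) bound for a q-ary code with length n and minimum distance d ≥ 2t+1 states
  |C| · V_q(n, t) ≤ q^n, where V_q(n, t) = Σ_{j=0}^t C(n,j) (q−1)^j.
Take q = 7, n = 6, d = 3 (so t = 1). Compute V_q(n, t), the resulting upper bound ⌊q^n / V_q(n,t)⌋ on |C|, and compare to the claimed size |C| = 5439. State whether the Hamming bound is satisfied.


V_q(n, t) = 37, q^n = 117649, Hamming bound = 3179, |C| = 5439 > bound (violated).

Step 1: Compute V_q(n, t) = Σ_{j=0}^1 C(n, j) (q−1)^j.
  j = 0: C(6,0)·(6)^0 = 1·1 = 1.
  j = 1: C(6,1)·(6)^1 = 6·6 = 36.
  V_q(n, t) = 1 + 36 = 37.
Step 2: q^n = 7^6 = 117649.
Step 3: Hamming bound ⌊q^n / V_q(n,t)⌋ = ⌊117649/37⌋ = 3179.
Step 4: Compare |C| = 5439 to 3179: violated.
The claimed |C| lies above the Hamming bound, so no 7-ary code of length 6 with d ≥ 3 can have 5439 codewords.


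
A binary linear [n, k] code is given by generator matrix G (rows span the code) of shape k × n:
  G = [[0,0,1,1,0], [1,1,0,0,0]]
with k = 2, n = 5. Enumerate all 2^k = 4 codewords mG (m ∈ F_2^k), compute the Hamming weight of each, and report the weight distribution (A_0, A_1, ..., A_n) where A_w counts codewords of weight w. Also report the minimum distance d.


Weight distribution: A_0 = 1, A_2 = 2, A_4 = 1. Minimum distance d = 2.

Enumerate all 2^2 = 4 messages m ∈ F_2^2.
For each, compute codeword c = mG in F_2^5, then tally its weight.
  m = 00 → c = 00000, weight = 0.
  m = 10 → c = 00110, weight = 2.
  m = 01 → c = 11000, weight = 2.
  m = 11 → c = 11110, weight = 4.
Tally weights:
  weight 0: 1 codewords.
  weight 2: 2 codewords.
  weight 4: 1 codewords.
Minimum distance d = smallest w > 0 with A_w > 0 = 2.
Sanity: Σ A_w = 4 = 2^2 = 4 ✓.


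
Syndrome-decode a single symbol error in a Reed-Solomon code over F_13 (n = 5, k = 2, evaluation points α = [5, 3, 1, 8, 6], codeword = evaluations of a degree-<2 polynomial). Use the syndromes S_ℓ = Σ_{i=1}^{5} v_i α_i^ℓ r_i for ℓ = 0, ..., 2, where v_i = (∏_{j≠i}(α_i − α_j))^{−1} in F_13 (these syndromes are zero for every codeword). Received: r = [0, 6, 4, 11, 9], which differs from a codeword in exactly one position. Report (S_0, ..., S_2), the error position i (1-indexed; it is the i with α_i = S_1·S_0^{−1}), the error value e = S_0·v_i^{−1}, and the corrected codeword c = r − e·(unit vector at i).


S = (4, 7, 9), error at position 1, error magnitude e = 5, c = [8, 6, 4, 11, 9].

Step 1: column multipliers v_i = (∏_{j≠i}(α_i − α_j))^{−1} mod 13.
  i = 1 (α = 5): (5−3)(5−1)(5−8)(5−6) = 2·4·(−3)·(−1) = 24 ≡ 11, so v_1 = 11^{−1} = 6 (mod 13).
  i = 2 (α = 3): (3−5)(3−1)(3−8)(3−6) = (−2)·2·(−5)·(−3) = −60 ≡ 5, so v_2 = 5^{−1} = 8 (mod 13).
  i = 3 (α = 1): (1−5)(1−3)(1−8)(1−6) = (−4)·(−2)·(−7)·(−5) = 280 ≡ 7, so v_3 = 7^{−1} = 2 (mod 13).
  i = 4 (α = 8): (8−5)(8−3)(8−1)(8−6) = 3·5·7·2 = 210 ≡ 2, so v_4 = 2^{−1} = 7 (mod 13).
  i = 5 (α = 6): (6−5)(6−3)(6−1)(6−8) = 1·3·5·(−2) = −30 ≡ 9, so v_5 = 9^{−1} = 3 (mod 13).
  v = [6, 8, 2, 7, 3].
Step 2: syndromes of r = [0, 6, 4, 11, 9] (all sums mod 13).
  S_0 = Σ v_i r_i = 6·0 + 8·6 + 2·4 + 7·11 + 3·9 = 160 ≡ 4.
  S_1 = Σ v_i α_i r_i = 6·5·0 + 8·3·6 + 2·1·4 + 7·8·11 + 3·6·9 = 930 ≡ 7.
  α_i^2 mod 13 = [12, 9, 1, 12, 10].
  S_2 = Σ v_i α_i^2 r_i = 6·12·0 + 8·9·6 + 2·1·4 + 7·12·11 + 3·10·9 = 1634 ≡ 9.
  S = (4, 7, 9) ≠ 0, so r is not a codeword (an error is present).
Step 3: locate the error. For a single error e at position i, S_ℓ = v_i·e·α_i^ℓ, so α_err = S_1/S_0.
  S_0^{−1} = 4^{−1} = 10 (mod 13), so α_err = 7·10 = 70 ≡ 5 = α_1. Error position i = 1.
  Consistency check: S_2/S_1 = 9·2 = 18 ≡ 5 = α_err ✓ (single-error assumption holds).
Step 4: error magnitude e = S_0/v_1 = S_0·∏_{j≠1}(α_1 − α_j) = 4·11 = 44 ≡ 5 (mod 13).
Step 5: correct position 1: c_1 = r_1 − e = 0 − 5 ≡ 8 (mod 13). Hence c = [8, 6, 4, 11, 9].
  Check: interpolating c through the α_i gives m(x) = 3 + 1·x (degree < 2) with m(α_i) = c_i for every i, so c is indeed a codeword.


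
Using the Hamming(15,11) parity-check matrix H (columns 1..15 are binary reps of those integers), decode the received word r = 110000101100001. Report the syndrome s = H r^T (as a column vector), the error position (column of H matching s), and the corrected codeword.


s = (1, 0, 0, 0)^T, error position = 8, corrected codeword c = 110000111100001

Compute s = H r^T mod 2 one row at a time:
  s_1 = 0 + 1 + 1 + 0 + 0 + 0 + 0 + 1 = 3 ≡ 1 (mod 2).
  s_2 = 0 + 0 + 0 + 1 + 0 + 0 + 0 + 1 = 2 ≡ 0 (mod 2).
  s_3 = 1 + 0 + 0 + 1 + 1 + 0 + 0 + 1 = 4 ≡ 0 (mod 2).
  s_4 = 1 + 0 + 0 + 1 + 1 + 0 + 0 + 1 = 4 ≡ 0 (mod 2).
s = (1, 0, 0, 0)^T — this equals column 8 of H (binary 1000), so error is at position 8.
Correct: flip bit 8 of r = 110000101100001 to get c = 110000111100001.


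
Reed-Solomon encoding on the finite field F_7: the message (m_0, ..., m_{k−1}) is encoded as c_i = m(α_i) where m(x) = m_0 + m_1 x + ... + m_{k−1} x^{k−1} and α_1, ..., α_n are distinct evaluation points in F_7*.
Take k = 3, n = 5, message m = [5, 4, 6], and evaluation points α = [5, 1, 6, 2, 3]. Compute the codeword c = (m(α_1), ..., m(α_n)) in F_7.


c = [0, 1, 0, 2, 1]

Message polynomial: m(x) = 5 + 4·x + 6·x^2 (mod 7).
For each evaluation point α_i, compute m(α_i) mod 7:
  α_1 = 5: Horner steps 6 → 6 → 0, so m(5) = 0.
  α_2 = 1: Horner steps 6 → 3 → 1, so m(1) = 1.
  α_3 = 6: Horner steps 6 → 5 → 0, so m(6) = 0.
  α_4 = 2: Horner steps 6 → 2 → 2, so m(2) = 2.
  α_5 = 3: Horner steps 6 → 1 → 1, so m(3) = 1.
Codeword c = [0, 1, 0, 2, 1] ∈ F_7^5.


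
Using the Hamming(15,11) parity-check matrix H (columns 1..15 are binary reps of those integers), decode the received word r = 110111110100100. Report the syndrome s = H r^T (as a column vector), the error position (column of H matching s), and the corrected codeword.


s = (1, 1, 0, 0)^T, error position = 12, corrected codeword c = 110111110101100

Compute s = H r^T mod 2 one row at a time:
  s_1 = 1 + 0 + 1 + 0 + 0 + 1 + 0 + 0 = 3 ≡ 1 (mod 2).
  s_2 = 1 + 1 + 1 + 1 + 0 + 1 + 0 + 0 = 5 ≡ 1 (mod 2).
  s_3 = 1 + 0 + 1 + 1 + 1 + 0 + 0 + 0 = 4 ≡ 0 (mod 2).
  s_4 = 1 + 0 + 1 + 1 + 0 + 0 + 1 + 0 = 4 ≡ 0 (mod 2).
s = (1, 1, 0, 0)^T — this equals column 12 of H (binary 1100), so error is at position 12.
Correct: flip bit 12 of r = 110111110100100 to get c = 110111110101100.


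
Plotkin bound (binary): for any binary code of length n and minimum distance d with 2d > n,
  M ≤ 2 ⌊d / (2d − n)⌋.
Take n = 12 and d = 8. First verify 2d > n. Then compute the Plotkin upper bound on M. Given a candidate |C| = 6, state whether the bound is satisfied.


Plotkin bound M ≤ 4; given |C| = 6 > bound (violated).

Check applicability: 2d = 16, n = 12.
2d − n = 4 > 0, so Plotkin applies.
Compute d/(2d−n) = 8/4 ≈ 2.0000.
⌊d/(2d−n)⌋ = 2.
Plotkin bound: M ≤ 2·2 = 4.
Given |C| = 6, check: VIOLATED.
This |C| is above the Plotkin bound, so no binary code with n = 12, d = 8 and 6 codewords exists.


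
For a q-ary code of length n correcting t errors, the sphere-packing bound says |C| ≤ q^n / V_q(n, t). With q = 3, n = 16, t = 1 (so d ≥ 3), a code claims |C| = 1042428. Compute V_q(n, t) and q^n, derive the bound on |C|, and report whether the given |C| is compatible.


V_q(n, t) = 33, q^n = 43046721, Hamming bound = 1304446, |C| = 1042428 ≤ bound (satisfied).

Step 1: Compute V_q(n, t) = Σ_{j=0}^1 C(n, j) (q−1)^j.
  j = 0: C(16,0)·(2)^0 = 1·1 = 1.
  j = 1: C(16,1)·(2)^1 = 16·2 = 32.
  V_q(n, t) = 1 + 32 = 33.
Step 2: q^n = 3^16 = 43046721.
Step 3: Hamming bound ⌊q^n / V_q(n,t)⌋ = ⌊43046721/33⌋ = 1304446.
Step 4: Compare |C| = 1042428 to 1304446: satisfied.
The claimed |C| lies below the Hamming bound.


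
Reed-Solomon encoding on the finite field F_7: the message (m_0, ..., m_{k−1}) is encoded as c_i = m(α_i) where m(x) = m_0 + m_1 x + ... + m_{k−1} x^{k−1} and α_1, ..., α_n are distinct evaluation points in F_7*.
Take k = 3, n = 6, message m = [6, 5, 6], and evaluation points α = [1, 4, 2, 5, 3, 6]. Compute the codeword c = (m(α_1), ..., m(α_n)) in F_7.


c = [3, 3, 5, 6, 5, 0]

Message polynomial: m(x) = 6 + 5·x + 6·x^2 (mod 7).
For each evaluation point α_i, compute m(α_i) mod 7:
  α_1 = 1: Horner steps 6 → 4 → 3, so m(1) = 3.
  α_2 = 4: Horner steps 6 → 1 → 3, so m(4) = 3.
  α_3 = 2: Horner steps 6 → 3 → 5, so m(2) = 5.
  α_4 = 5: Horner steps 6 → 0 → 6, so m(5) = 6.
  α_5 = 3: Horner steps 6 → 2 → 5, so m(3) = 5.
  α_6 = 6: Horner steps 6 → 6 → 0, so m(6) = 0.
Codeword c = [3, 3, 5, 6, 5, 0] ∈ F_7^6.


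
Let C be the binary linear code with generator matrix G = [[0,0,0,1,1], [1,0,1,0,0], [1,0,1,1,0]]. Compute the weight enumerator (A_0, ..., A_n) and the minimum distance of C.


Weight distribution: A_0 = 1, A_1 = 2, A_2 = 2, A_3 = 2, A_4 = 1. Minimum distance d = 1.

Enumerate all 2^3 = 8 messages m ∈ F_2^3.
For each, compute codeword c = mG in F_2^5, then tally its weight.
  m = 000 → c = 00000, weight = 0.
  m = 100 → c = 00011, weight = 2.
  m = 010 → c = 10100, weight = 2.
  m = 110 → c = 10111, weight = 4.
  m = 001 → c = 10110, weight = 3.
  m = 101 → c = 10101, weight = 3.
  m = 011 → c = 00010, weight = 1.
  m = 111 → c = 00001, weight = 1.
Tally weights:
  weight 0: 1 codewords.
  weight 1: 2 codewords.
  weight 2: 2 codewords.
  weight 3: 2 codewords.
  weight 4: 1 codewords.
Minimum distance d = smallest w > 0 with A_w > 0 = 1.
Sanity: Σ A_w = 8 = 2^3 = 8 ✓.


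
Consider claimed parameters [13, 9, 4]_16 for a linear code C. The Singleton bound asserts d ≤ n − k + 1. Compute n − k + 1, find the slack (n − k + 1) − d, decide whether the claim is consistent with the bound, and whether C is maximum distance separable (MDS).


Singleton RHS = n − k + 1 = 5, slack = 1, bound satisfied, not MDS.

Singleton bound: d ≤ n − k + 1.
Here n = 13, k = 9, so n − k + 1 = 5.
Given d = 4, check d ≤ 5: YES.
Slack = (n − k + 1) − d = 1.
The code is NOT MDS (slack = 1 > 0).
Description: the claimed parameters are [13, 9, 4]_16; such a code would be non-MDS.


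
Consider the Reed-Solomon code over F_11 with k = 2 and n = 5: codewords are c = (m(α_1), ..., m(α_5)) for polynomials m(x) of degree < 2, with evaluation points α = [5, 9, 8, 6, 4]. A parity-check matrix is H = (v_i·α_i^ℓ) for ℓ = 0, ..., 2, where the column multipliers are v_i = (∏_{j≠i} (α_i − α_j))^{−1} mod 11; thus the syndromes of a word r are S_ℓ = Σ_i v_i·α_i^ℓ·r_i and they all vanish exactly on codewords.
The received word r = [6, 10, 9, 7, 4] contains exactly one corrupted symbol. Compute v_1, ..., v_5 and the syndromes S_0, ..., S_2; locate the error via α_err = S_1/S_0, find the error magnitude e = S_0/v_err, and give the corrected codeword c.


S = (3, 1, 4), error at position 5, error magnitude e = 10, c = [6, 10, 9, 7, 5].

Step 1: column multipliers v_i = (∏_{j≠i}(α_i − α_j))^{−1} mod 11.
  i = 1 (α = 5): (5−9)(5−8)(5−6)(5−4) = (−4)·(−3)·(−1)·1 = −12 ≡ 10, so v_1 = 10^{−1} = 10 (mod 11).
  i = 2 (α = 9): (9−5)(9−8)(9−6)(9−4) = 4·1·3·5 = 60 ≡ 5, so v_2 = 5^{−1} = 9 (mod 11).
  i = 3 (α = 8): (8−5)(8−9)(8−6)(8−4) = 3·(−1)·2·4 = −24 ≡ 9, so v_3 = 9^{−1} = 5 (mod 11).
  i = 4 (α = 6): (6−5)(6−9)(6−8)(6−4) = 1·(−3)·(−2)·2 = 12 ≡ 1, so v_4 = 1^{−1} = 1 (mod 11).
  i = 5 (α = 4): (4−5)(4−9)(4−8)(4−6) = (−1)·(−5)·(−4)·(−2) = 40 ≡ 7, so v_5 = 7^{−1} = 8 (mod 11).
  v = [10, 9, 5, 1, 8].
Step 2: syndromes of r = [6, 10, 9, 7, 4] (all sums mod 11).
  S_0 = Σ v_i r_i = 10·6 + 9·10 + 5·9 + 1·7 + 8·4 = 234 ≡ 3.
  S_1 = Σ v_i α_i r_i = 10·5·6 + 9·9·10 + 5·8·9 + 1·6·7 + 8·4·4 = 1640 ≡ 1.
  α_i^2 mod 11 = [3, 4, 9, 3, 5].
  S_2 = Σ v_i α_i^2 r_i = 10·3·6 + 9·4·10 + 5·9·9 + 1·3·7 + 8·5·4 = 1126 ≡ 4.
  S = (3, 1, 4) ≠ 0, so r is not a codeword (an error is present).
Step 3: locate the error. For a single error e at position i, S_ℓ = v_i·e·α_i^ℓ, so α_err = S_1/S_0.
  S_0^{−1} = 3^{−1} = 4 (mod 11), so α_err = 1·4 = 4 ≡ 4 = α_5. Error position i = 5.
  Consistency check: S_2/S_1 = 4·1 = 4 ≡ 4 = α_err ✓ (single-error assumption holds).
Step 4: error magnitude e = S_0/v_5 = S_0·∏_{j≠5}(α_5 − α_j) = 3·7 = 21 ≡ 10 (mod 11).
Step 5: correct position 5: c_5 = r_5 − e = 4 − 10 ≡ 5 (mod 11). Hence c = [6, 10, 9, 7, 5].
  Check: interpolating c through the α_i gives m(x) = 1 + 1·x (degree < 2) with m(α_i) = c_i for every i, so c is indeed a codeword.


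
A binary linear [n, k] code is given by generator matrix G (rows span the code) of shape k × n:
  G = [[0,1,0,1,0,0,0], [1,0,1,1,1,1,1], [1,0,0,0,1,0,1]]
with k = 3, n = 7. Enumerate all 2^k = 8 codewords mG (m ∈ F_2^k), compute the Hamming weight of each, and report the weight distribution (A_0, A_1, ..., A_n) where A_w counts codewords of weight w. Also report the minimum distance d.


Weight distribution: A_0 = 1, A_2 = 1, A_3 = 3, A_5 = 1, A_6 = 2. Minimum distance d = 2.

Enumerate all 2^3 = 8 messages m ∈ F_2^3.
For each, compute codeword c = mG in F_2^7, then tally its weight.
  m = 000 → c = 0000000, weight = 0.
  m = 100 → c = 0101000, weight = 2.
  m = 010 → c = 1011111, weight = 6.
  m = 110 → c = 1110111, weight = 6.
  m = 001 → c = 1000101, weight = 3.
  m = 101 → c = 1101101, weight = 5.
  m = 011 → c = 0011010, weight = 3.
  m = 111 → c = 0110010, weight = 3.
Tally weights:
  weight 0: 1 codewords.
  weight 2: 1 codewords.
  weight 3: 3 codewords.
  weight 5: 1 codewords.
  weight 6: 2 codewords.
Minimum distance d = smallest w > 0 with A_w > 0 = 2.
Sanity: Σ A_w = 8 = 2^3 = 8 ✓.


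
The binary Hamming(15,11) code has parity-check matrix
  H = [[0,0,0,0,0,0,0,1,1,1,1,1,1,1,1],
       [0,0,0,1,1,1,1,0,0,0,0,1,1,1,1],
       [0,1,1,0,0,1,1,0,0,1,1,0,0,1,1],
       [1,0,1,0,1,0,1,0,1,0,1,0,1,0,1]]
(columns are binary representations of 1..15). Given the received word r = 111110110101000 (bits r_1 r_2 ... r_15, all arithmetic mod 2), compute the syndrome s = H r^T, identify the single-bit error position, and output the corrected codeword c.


s = (1, 0, 0, 0)^T, error position = 8, corrected codeword c = 111110100101000

Compute s = H r^T mod 2 one row at a time:
  s_1 = 1 + 0 + 1 + 0 + 1 + 0 + 0 + 0 = 3 ≡ 1 (mod 2).
  s_2 = 1 + 1 + 0 + 1 + 1 + 0 + 0 + 0 = 4 ≡ 0 (mod 2).
  s_3 = 1 + 1 + 0 + 1 + 1 + 0 + 0 + 0 = 4 ≡ 0 (mod 2).
  s_4 = 1 + 1 + 1 + 1 + 0 + 0 + 0 + 0 = 4 ≡ 0 (mod 2).
s = (1, 0, 0, 0)^T — this equals column 8 of H (binary 1000), so error is at position 8.
Correct: flip bit 8 of r = 111110110101000 to get c = 111110100101000.


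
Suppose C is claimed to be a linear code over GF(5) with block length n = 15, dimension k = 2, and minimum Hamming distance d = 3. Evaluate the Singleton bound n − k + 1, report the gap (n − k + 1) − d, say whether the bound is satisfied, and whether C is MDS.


Singleton RHS = n − k + 1 = 14, slack = 11, bound satisfied, not MDS.

Singleton bound: d ≤ n − k + 1.
Here n = 15, k = 2, so n − k + 1 = 14.
Given d = 3, check d ≤ 14: YES.
Slack = (n − k + 1) − d = 11.
The code is NOT MDS (slack = 11 > 0).
Description: the claimed parameters are [15, 2, 3]_5; such a code would be non-MDS.


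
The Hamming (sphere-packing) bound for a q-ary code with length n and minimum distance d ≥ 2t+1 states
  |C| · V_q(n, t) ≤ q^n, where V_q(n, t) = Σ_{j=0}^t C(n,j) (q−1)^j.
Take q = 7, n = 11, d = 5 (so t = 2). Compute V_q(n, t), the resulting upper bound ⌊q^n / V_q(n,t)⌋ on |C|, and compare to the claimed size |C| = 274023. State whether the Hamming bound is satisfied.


V_q(n, t) = 2047, q^n = 1977326743, Hamming bound = 965963, |C| = 274023 ≤ bound (satisfied).

Step 1: Compute V_q(n, t) = Σ_{j=0}^2 C(n, j) (q−1)^j.
  j = 0: C(11,0)·(6)^0 = 1·1 = 1.
  j = 1: C(11,1)·(6)^1 = 11·6 = 66.
  j = 2: C(11,2)·(6)^2 = 55·36 = 1980.
  V_q(n, t) = 1 + 66 + 1980 = 2047.
Step 2: q^n = 7^11 = 1977326743.
Step 3: Hamming bound ⌊q^n / V_q(n,t)⌋ = ⌊1977326743/2047⌋ = 965963.
Step 4: Compare |C| = 274023 to 965963: satisfied.
The claimed |C| lies below the Hamming bound.


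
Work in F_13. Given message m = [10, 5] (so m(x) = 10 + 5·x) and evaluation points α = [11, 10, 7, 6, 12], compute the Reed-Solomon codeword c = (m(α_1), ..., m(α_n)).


c = [0, 8, 6, 1, 5]

Message polynomial: m(x) = 10 + 5·x (mod 13).
For each evaluation point α_i, compute m(α_i) mod 13:
  α_1 = 11: Horner steps 5 → 0, so m(11) = 0.
  α_2 = 10: Horner steps 5 → 8, so m(10) = 8.
  α_3 = 7: Horner steps 5 → 6, so m(7) = 6.
  α_4 = 6: Horner steps 5 → 1, so m(6) = 1.
  α_5 = 12: Horner steps 5 → 5, so m(12) = 5.
Codeword c = [0, 8, 6, 1, 5] ∈ F_13^5.


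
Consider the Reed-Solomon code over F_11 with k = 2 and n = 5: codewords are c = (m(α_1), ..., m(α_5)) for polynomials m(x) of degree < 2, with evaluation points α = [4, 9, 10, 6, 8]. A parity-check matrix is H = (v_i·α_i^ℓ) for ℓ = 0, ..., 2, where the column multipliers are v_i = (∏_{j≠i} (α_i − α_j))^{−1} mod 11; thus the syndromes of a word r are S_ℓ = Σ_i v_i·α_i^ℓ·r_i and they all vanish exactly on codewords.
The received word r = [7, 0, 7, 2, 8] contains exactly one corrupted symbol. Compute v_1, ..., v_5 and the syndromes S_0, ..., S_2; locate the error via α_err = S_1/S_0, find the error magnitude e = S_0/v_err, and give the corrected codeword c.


S = (1, 10, 1), error at position 3, error magnitude e = 4, c = [7, 0, 3, 2, 8].

Step 1: column multipliers v_i = (∏_{j≠i}(α_i − α_j))^{−1} mod 11.
  i = 1 (α = 4): (4−9)(4−10)(4−6)(4−8) = (−5)·(−6)·(−2)·(−4) = 240 ≡ 9, so v_1 = 9^{−1} = 5 (mod 11).
  i = 2 (α = 9): (9−4)(9−10)(9−6)(9−8) = 5·(−1)·3·1 = −15 ≡ 7, so v_2 = 7^{−1} = 8 (mod 11).
  i = 3 (α = 10): (10−4)(10−9)(10−6)(10−8) = 6·1·4·2 = 48 ≡ 4, so v_3 = 4^{−1} = 3 (mod 11).
  i = 4 (α = 6): (6−4)(6−9)(6−10)(6−8) = 2·(−3)·(−4)·(−2) = −48 ≡ 7, so v_4 = 7^{−1} = 8 (mod 11).
  i = 5 (α = 8): (8−4)(8−9)(8−10)(8−6) = 4·(−1)·(−2)·2 = 16 ≡ 5, so v_5 = 5^{−1} = 9 (mod 11).
  v = [5, 8, 3, 8, 9].
Step 2: syndromes of r = [7, 0, 7, 2, 8] (all sums mod 11).
  S_0 = Σ v_i r_i = 5·7 + 8·0 + 3·7 + 8·2 + 9·8 = 144 ≡ 1.
  S_1 = Σ v_i α_i r_i = 5·4·7 + 8·9·0 + 3·10·7 + 8·6·2 + 9·8·8 = 1022 ≡ 10.
  α_i^2 mod 11 = [5, 4, 1, 3, 9].
  S_2 = Σ v_i α_i^2 r_i = 5·5·7 + 8·4·0 + 3·1·7 + 8·3·2 + 9·9·8 = 892 ≡ 1.
  S = (1, 10, 1) ≠ 0, so r is not a codeword (an error is present).
Step 3: locate the error. For a single error e at position i, S_ℓ = v_i·e·α_i^ℓ, so α_err = S_1/S_0.
  S_0^{−1} = 1^{−1} = 1 (mod 11), so α_err = 10·1 = 10 ≡ 10 = α_3. Error position i = 3.
  Consistency check: S_2/S_1 = 1·10 = 10 ≡ 10 = α_err ✓ (single-error assumption holds).
Step 4: error magnitude e = S_0/v_3 = S_0·∏_{j≠3}(α_3 − α_j) = 1·4 = 4 ≡ 4 (mod 11).
Step 5: correct position 3: c_3 = r_3 − e = 7 − 4 ≡ 3 (mod 11). Hence c = [7, 0, 3, 2, 8].
  Check: interpolating c through the α_i gives m(x) = 6 + 3·x (degree < 2) with m(α_i) = c_i for every i, so c is indeed a codeword.


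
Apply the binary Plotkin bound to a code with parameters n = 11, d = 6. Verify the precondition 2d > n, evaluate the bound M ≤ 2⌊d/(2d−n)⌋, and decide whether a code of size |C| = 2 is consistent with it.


Plotkin bound M ≤ 12; given |C| = 2 ≤ bound (satisfied).

Check applicability: 2d = 12, n = 11.
2d − n = 1 > 0, so Plotkin applies.
Compute d/(2d−n) = 6/1 ≈ 6.0000.
⌊d/(2d−n)⌋ = 6.
Plotkin bound: M ≤ 2·6 = 12.
Given |C| = 2, check: satisfied.
This |C| is below the Plotkin bound.


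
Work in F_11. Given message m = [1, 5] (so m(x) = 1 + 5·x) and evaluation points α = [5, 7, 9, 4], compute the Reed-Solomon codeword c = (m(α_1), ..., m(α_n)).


c = [4, 3, 2, 10]

Message polynomial: m(x) = 1 + 5·x (mod 11).
For each evaluation point α_i, compute m(α_i) mod 11:
  α_1 = 5: Horner steps 5 → 4, so m(5) = 4.
  α_2 = 7: Horner steps 5 → 3, so m(7) = 3.
  α_3 = 9: Horner steps 5 → 2, so m(9) = 2.
  α_4 = 4: Horner steps 5 → 10, so m(4) = 10.
Codeword c = [4, 3, 2, 10] ∈ F_11^4.


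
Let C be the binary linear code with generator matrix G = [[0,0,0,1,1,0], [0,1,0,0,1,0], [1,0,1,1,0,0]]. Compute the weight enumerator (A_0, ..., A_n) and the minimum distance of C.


Weight distribution: A_0 = 1, A_2 = 3, A_3 = 3, A_5 = 1. Minimum distance d = 2.

Enumerate all 2^3 = 8 messages m ∈ F_2^3.
For each, compute codeword c = mG in F_2^6, then tally its weight.
  m = 000 → c = 000000, weight = 0.
  m = 100 → c = 000110, weight = 2.
  m = 010 → c = 010010, weight = 2.
  m = 110 → c = 010100, weight = 2.
  m = 001 → c = 101100, weight = 3.
  m = 101 → c = 101010, weight = 3.
  m = 011 → c = 111110, weight = 5.
  m = 111 → c = 111000, weight = 3.
Tally weights:
  weight 0: 1 codewords.
  weight 2: 3 codewords.
  weight 3: 3 codewords.
  weight 5: 1 codewords.
Minimum distance d = smallest w > 0 with A_w > 0 = 2.
Sanity: Σ A_w = 8 = 2^3 = 8 ✓.


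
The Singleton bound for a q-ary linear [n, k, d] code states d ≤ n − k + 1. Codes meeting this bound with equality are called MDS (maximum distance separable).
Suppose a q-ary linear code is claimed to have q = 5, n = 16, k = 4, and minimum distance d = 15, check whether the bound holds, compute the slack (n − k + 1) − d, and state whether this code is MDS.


Singleton RHS = n − k + 1 = 13, slack = -2, bound violated (no such code; not MDS).

Singleton bound: d ≤ n − k + 1.
Here n = 16, k = 4, so n − k + 1 = 13.
Given d = 15, check d ≤ 13: NO.
Slack = (n − k + 1) − d = -2.
The slack is negative: d = 15 exceeds n − k + 1 = 13 by 2, so the Singleton bound is violated and no linear [16, 4, 15]_5 code can exist. In particular it is not MDS (MDS requires d = n − k + 1 exactly).
Description: the claimed parameters are [16, 4, 15]_5; such a code would be impossible (violates the Singleton bound).


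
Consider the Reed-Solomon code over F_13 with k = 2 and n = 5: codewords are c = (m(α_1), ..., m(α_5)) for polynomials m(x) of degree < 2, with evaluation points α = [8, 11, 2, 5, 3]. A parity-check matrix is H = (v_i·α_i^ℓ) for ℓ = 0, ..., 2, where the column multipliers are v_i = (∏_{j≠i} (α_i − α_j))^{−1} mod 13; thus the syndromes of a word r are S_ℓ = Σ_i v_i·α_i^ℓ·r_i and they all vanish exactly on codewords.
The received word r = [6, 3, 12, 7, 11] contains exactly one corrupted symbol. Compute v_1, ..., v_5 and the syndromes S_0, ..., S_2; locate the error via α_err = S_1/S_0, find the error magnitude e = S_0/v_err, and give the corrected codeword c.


S = (6, 4, 7), error at position 4, error magnitude e = 11, c = [6, 3, 12, 9, 11].

Step 1: column multipliers v_i = (∏_{j≠i}(α_i − α_j))^{−1} mod 13.
  i = 1 (α = 8): (8−11)(8−2)(8−5)(8−3) = (−3)·6·3·5 = −270 ≡ 3, so v_1 = 3^{−1} = 9 (mod 13).
  i = 2 (α = 11): (11−8)(11−2)(11−5)(11−3) = 3·9·6·8 = 1296 ≡ 9, so v_2 = 9^{−1} = 3 (mod 13).
  i = 3 (α = 2): (2−8)(2−11)(2−5)(2−3) = (−6)·(−9)·(−3)·(−1) = 162 ≡ 6, so v_3 = 6^{−1} = 11 (mod 13).
  i = 4 (α = 5): (5−8)(5−11)(5−2)(5−3) = (−3)·(−6)·3·2 = 108 ≡ 4, so v_4 = 4^{−1} = 10 (mod 13).
  i = 5 (α = 3): (3−8)(3−11)(3−2)(3−5) = (−5)·(−8)·1·(−2) = −80 ≡ 11, so v_5 = 11^{−1} = 6 (mod 13).
  v = [9, 3, 11, 10, 6].
Step 2: syndromes of r = [6, 3, 12, 7, 11] (all sums mod 13).
  S_0 = Σ v_i r_i = 9·6 + 3·3 + 11·12 + 10·7 + 6·11 = 331 ≡ 6.
  S_1 = Σ v_i α_i r_i = 9·8·6 + 3·11·3 + 11·2·12 + 10·5·7 + 6·3·11 = 1343 ≡ 4.
  α_i^2 mod 13 = [12, 4, 4, 12, 9].
  S_2 = Σ v_i α_i^2 r_i = 9·12·6 + 3·4·3 + 11·4·12 + 10·12·7 + 6·9·11 = 2646 ≡ 7.
  S = (6, 4, 7) ≠ 0, so r is not a codeword (an error is present).
Step 3: locate the error. For a single error e at position i, S_ℓ = v_i·e·α_i^ℓ, so α_err = S_1/S_0.
  S_0^{−1} = 6^{−1} = 11 (mod 13), so α_err = 4·11 = 44 ≡ 5 = α_4. Error position i = 4.
  Consistency check: S_2/S_1 = 7·10 = 70 ≡ 5 = α_err ✓ (single-error assumption holds).
Step 4: error magnitude e = S_0/v_4 = S_0·∏_{j≠4}(α_4 − α_j) = 6·4 = 24 ≡ 11 (mod 13).
Step 5: correct position 4: c_4 = r_4 − e = 7 − 11 ≡ 9 (mod 13). Hence c = [6, 3, 12, 9, 11].
  Check: interpolating c through the α_i gives m(x) = 1 + 12·x (degree < 2) with m(α_i) = c_i for every i, so c is indeed a codeword.
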